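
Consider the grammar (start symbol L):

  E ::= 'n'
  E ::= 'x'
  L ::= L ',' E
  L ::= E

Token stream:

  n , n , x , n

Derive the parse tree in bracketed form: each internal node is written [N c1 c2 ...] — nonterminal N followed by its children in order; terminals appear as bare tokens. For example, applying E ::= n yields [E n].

L
L , E
L , E , E
L , E , E , E
E , E , E , E
n , E , E , E
n , n , E , E
n , n , x , E
n , n , x , n

[L [L [L [L [E n]] , [E n]] , [E x]] , [E n]]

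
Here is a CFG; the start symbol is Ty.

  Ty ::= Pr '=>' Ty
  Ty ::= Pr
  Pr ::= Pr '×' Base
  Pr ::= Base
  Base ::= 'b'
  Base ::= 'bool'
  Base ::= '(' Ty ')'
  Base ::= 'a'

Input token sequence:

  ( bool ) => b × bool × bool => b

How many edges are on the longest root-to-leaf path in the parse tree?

[Ty [Pr [Base ( [Ty [Pr [Base bool]]] )]] => [Ty [Pr [Pr [Pr [Base b]] × [Base bool]] × [Base bool]] => [Ty [Pr [Base b]]]]]

6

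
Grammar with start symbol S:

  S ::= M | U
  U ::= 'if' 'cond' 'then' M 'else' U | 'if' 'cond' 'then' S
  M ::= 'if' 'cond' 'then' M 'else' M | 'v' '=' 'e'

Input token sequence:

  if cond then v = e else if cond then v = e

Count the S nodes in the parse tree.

[S [U if cond then [M v = e] else [U if cond then [S [M v = e]]]]]

2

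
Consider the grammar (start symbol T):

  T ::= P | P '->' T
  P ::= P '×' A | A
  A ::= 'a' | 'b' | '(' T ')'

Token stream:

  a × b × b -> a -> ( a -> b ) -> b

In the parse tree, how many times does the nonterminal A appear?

[T [P [P [P [A a]] × [A b]] × [A b]] -> [T [P [A a]] -> [T [P [A ( [T [P [A a]] -> [T [P [A b]]]] )]] -> [T [P [A b]]]]]]

8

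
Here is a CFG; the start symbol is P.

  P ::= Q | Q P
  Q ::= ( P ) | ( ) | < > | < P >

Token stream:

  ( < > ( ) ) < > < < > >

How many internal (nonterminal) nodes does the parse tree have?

12

[P [Q ( [P [Q < >] [P [Q ( )]]] )] [P [Q < >] [P [Q < [P [Q < >]] >]]]]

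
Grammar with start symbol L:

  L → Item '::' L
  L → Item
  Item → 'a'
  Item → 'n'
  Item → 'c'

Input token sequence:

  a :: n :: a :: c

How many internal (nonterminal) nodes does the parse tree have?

[L [Item a] :: [L [Item n] :: [L [Item a] :: [L [Item c]]]]]

8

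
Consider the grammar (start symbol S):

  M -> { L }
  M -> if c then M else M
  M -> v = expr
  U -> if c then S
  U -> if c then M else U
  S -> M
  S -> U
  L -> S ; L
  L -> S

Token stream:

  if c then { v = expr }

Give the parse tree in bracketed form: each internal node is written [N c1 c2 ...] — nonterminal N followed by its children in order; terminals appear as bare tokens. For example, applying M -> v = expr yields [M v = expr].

S
U
if c then S
if c then M
if c then { L }
if c then { S }
if c then { M }
if c then { v = expr }

[S [U if c then [S [M { [L [S [M v = expr]]] }]]]]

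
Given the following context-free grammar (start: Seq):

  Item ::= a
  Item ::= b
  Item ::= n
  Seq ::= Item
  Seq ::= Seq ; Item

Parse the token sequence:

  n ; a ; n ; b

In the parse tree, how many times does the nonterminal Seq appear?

4

[Seq [Seq [Seq [Seq [Item n]] ; [Item a]] ; [Item n]] ; [Item b]]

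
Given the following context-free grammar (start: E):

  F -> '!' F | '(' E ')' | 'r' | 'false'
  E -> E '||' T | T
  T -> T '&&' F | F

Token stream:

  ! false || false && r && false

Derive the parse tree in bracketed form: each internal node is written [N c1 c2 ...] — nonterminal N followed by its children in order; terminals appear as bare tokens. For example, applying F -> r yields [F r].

[E [E [T [F ! [F false]]]] || [T [T [T [F false]] && [F r]] && [F false]]]

E
E || T
T || T
F || T
! F || T
! false || T
! false || T && F
! false || T && F && F
! false || F && F && F
! false || false && F && F
! false || false && r && F
! false || false && r && false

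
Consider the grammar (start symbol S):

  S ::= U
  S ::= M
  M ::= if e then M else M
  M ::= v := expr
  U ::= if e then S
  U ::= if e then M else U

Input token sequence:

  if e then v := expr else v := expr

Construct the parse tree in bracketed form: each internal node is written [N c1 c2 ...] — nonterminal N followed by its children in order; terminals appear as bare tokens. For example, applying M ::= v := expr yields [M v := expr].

[S [M if e then [M v := expr] else [M v := expr]]]

S
M
if e then M else M
if e then v := expr else M
if e then v := expr else v := expr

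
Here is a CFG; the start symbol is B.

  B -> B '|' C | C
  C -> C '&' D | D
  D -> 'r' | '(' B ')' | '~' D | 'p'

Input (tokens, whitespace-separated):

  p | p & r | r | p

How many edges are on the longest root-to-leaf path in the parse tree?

6

[B [B [B [B [C [D p]]] | [C [C [D p]] & [D r]]] | [C [D r]]] | [C [D p]]]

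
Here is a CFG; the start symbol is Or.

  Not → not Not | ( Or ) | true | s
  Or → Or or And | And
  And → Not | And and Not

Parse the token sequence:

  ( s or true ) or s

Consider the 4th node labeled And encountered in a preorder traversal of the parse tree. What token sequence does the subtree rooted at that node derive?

s

[Or [Or [And [Not ( [Or [Or [And [Not s]]] or [And [Not true]]] )]]] or [And [Not s]]]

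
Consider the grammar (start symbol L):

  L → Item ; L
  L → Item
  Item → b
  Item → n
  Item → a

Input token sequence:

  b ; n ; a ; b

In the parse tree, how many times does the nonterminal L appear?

[L [Item b] ; [L [Item n] ; [L [Item a] ; [L [Item b]]]]]

4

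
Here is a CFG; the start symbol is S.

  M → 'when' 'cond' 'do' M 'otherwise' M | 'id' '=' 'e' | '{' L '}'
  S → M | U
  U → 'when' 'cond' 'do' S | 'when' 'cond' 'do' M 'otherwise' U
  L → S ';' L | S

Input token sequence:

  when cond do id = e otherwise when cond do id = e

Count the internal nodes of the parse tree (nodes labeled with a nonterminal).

6

[S [U when cond do [M id = e] otherwise [U when cond do [S [M id = e]]]]]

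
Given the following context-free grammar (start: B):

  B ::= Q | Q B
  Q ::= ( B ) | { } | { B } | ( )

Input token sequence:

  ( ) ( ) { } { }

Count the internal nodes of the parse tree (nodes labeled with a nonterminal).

8

[B [Q ( )] [B [Q ( )] [B [Q { }] [B [Q { }]]]]]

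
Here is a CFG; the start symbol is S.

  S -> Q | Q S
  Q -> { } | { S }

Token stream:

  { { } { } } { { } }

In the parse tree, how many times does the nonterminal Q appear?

5

[S [Q { [S [Q { }] [S [Q { }]]] }] [S [Q { [S [Q { }]] }]]]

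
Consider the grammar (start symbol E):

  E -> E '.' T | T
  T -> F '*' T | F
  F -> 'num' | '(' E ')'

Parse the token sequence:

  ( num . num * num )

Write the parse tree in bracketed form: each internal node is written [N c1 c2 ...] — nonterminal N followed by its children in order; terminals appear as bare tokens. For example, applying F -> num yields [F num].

[E [T [F ( [E [E [T [F num]]] . [T [F num] * [T [F num]]]] )]]]

E
T
F
( E )
( E . T )
( T . T )
( F . T )
( num . T )
( num . F * T )
( num . num * T )
( num . num * F )
( num . num * num )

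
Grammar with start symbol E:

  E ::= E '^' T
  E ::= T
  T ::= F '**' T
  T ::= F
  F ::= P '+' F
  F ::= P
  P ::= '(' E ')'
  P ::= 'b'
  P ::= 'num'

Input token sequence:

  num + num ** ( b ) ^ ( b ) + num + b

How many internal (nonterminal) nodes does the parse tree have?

25

[E [E [T [F [P num] + [F [P num]]] ** [T [F [P ( [E [T [F [P b]]]] )]]]]] ^ [T [F [P ( [E [T [F [P b]]]] )] + [F [P num] + [F [P b]]]]]]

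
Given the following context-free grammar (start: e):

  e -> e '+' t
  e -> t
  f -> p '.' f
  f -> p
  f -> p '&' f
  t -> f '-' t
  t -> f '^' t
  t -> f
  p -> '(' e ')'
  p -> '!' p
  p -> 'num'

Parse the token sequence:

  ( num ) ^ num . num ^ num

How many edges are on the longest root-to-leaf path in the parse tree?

8

[e [t [f [p ( [e [t [f [p num]]]] )]] ^ [t [f [p num] . [f [p num]]] ^ [t [f [p num]]]]]]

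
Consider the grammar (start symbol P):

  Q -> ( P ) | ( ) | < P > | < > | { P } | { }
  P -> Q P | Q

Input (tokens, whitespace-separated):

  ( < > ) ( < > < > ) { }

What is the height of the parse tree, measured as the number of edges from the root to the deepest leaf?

6

[P [Q ( [P [Q < >]] )] [P [Q ( [P [Q < >] [P [Q < >]]] )] [P [Q { }]]]]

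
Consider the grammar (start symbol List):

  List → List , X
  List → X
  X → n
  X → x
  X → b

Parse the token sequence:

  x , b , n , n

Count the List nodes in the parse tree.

4

[List [List [List [List [X x]] , [X b]] , [X n]] , [X n]]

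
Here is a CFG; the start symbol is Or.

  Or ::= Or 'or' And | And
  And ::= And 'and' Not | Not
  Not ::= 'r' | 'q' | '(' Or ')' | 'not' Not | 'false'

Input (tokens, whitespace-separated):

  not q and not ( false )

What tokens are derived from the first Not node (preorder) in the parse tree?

not q

[Or [And [And [Not not [Not q]]] and [Not not [Not ( [Or [And [Not false]]] )]]]]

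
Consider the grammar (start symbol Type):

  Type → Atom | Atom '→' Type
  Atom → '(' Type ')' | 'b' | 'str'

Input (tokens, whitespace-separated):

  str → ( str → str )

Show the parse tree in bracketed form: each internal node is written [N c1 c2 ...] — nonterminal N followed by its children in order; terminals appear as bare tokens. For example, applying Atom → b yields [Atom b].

Type
Atom → Type
str → Type
str → Atom
str → ( Type )
str → ( Atom → Type )
str → ( str → Type )
str → ( str → Atom )
str → ( str → str )

[Type [Atom str] → [Type [Atom ( [Type [Atom str] → [Type [Atom str]]] )]]]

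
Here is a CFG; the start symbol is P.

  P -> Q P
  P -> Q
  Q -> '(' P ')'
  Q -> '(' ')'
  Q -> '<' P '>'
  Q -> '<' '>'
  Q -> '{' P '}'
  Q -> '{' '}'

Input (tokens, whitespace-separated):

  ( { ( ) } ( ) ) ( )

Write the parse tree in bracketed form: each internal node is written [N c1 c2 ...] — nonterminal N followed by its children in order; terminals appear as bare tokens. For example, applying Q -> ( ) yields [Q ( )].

P
Q P
( P ) P
( Q P ) P
( { P } P ) P
( { Q } P ) P
( { ( ) } P ) P
( { ( ) } Q ) P
( { ( ) } ( ) ) P
( { ( ) } ( ) ) Q
( { ( ) } ( ) ) ( )

[P [Q ( [P [Q { [P [Q ( )]] }] [P [Q ( )]]] )] [P [Q ( )]]]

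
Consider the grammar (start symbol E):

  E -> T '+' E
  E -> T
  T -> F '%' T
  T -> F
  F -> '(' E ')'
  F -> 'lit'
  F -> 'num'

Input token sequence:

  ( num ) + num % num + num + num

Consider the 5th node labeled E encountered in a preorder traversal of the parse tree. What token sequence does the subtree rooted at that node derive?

[E [T [F ( [E [T [F num]]] )]] + [E [T [F num] % [T [F num]]] + [E [T [F num]] + [E [T [F num]]]]]]

num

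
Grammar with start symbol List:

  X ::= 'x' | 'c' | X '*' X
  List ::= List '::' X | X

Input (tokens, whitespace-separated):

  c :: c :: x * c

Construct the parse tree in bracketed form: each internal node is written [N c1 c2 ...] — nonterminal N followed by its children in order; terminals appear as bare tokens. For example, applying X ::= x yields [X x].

List
List :: X
List :: X :: X
X :: X :: X
c :: X :: X
c :: c :: X
c :: c :: X * X
c :: c :: x * X
c :: c :: x * c

[List [List [List [X c]] :: [X c]] :: [X [X x] * [X c]]]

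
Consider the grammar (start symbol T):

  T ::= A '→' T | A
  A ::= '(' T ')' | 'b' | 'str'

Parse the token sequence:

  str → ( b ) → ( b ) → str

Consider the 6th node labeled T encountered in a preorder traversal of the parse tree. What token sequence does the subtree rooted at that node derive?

[T [A str] → [T [A ( [T [A b]] )] → [T [A ( [T [A b]] )] → [T [A str]]]]]

str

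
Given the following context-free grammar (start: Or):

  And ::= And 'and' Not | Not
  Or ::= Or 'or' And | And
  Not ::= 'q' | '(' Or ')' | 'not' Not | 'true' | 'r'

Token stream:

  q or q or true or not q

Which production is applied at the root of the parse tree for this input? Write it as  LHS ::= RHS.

Or ::= Or 'or' And

[Or [Or [Or [Or [And [Not q]]] or [And [Not q]]] or [And [Not true]]] or [And [Not not [Not q]]]]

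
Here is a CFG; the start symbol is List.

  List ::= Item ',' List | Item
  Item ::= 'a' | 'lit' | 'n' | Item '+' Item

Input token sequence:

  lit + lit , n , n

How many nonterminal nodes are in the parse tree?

8

[List [Item [Item lit] + [Item lit]] , [List [Item n] , [List [Item n]]]]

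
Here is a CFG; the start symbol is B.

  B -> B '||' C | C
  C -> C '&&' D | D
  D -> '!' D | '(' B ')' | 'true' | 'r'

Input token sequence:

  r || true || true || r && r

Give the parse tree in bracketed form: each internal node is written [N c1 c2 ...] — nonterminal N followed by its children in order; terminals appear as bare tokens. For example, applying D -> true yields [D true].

B
B || C
B || C || C
B || C || C || C
C || C || C || C
D || C || C || C
r || C || C || C
r || D || C || C
r || true || C || C
r || true || D || C
r || true || true || C
r || true || true || C && D
r || true || true || D && D
r || true || true || r && D
r || true || true || r && r

[B [B [B [B [C [D r]]] || [C [D true]]] || [C [D true]]] || [C [C [D r]] && [D r]]]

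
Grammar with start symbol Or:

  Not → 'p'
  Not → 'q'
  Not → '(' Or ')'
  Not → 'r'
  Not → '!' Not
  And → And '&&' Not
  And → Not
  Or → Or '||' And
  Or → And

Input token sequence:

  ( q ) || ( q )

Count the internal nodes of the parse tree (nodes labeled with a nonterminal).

12

[Or [Or [And [Not ( [Or [And [Not q]]] )]]] || [And [Not ( [Or [And [Not q]]] )]]]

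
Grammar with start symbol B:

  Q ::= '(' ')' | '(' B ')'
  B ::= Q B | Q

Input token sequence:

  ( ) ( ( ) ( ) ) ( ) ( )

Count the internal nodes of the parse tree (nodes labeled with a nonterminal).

[B [Q ( )] [B [Q ( [B [Q ( )] [B [Q ( )]]] )] [B [Q ( )] [B [Q ( )]]]]]

12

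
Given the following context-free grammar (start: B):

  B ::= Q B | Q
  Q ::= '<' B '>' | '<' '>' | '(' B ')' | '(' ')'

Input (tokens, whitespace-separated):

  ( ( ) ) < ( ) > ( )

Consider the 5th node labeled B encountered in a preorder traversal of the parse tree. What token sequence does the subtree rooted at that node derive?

( )

[B [Q ( [B [Q ( )]] )] [B [Q < [B [Q ( )]] >] [B [Q ( )]]]]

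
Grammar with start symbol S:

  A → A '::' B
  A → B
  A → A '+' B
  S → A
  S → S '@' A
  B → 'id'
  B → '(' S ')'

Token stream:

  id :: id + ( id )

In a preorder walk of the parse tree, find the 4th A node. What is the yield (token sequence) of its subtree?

[S [A [A [A [B id]] :: [B id]] + [B ( [S [A [B id]]] )]]]

id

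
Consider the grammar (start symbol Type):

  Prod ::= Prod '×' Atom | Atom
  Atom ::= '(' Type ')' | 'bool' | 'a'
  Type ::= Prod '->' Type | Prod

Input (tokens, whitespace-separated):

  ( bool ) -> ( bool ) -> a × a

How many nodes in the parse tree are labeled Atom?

[Type [Prod [Atom ( [Type [Prod [Atom bool]]] )]] -> [Type [Prod [Atom ( [Type [Prod [Atom bool]]] )]] -> [Type [Prod [Prod [Atom a]] × [Atom a]]]]]

6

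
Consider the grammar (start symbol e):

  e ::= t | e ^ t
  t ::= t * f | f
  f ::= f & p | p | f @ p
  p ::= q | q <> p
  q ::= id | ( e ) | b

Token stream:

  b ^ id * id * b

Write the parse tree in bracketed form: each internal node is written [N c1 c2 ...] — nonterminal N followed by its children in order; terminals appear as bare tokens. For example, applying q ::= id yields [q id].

e
e ^ t
t ^ t
f ^ t
p ^ t
q ^ t
b ^ t
b ^ t * f
b ^ t * f * f
b ^ f * f * f
b ^ p * f * f
b ^ q * f * f
b ^ id * f * f
b ^ id * p * f
b ^ id * q * f
b ^ id * id * f
b ^ id * id * p
b ^ id * id * q
b ^ id * id * b

[e [e [t [f [p [q b]]]]] ^ [t [t [t [f [p [q id]]]] * [f [p [q id]]]] * [f [p [q b]]]]]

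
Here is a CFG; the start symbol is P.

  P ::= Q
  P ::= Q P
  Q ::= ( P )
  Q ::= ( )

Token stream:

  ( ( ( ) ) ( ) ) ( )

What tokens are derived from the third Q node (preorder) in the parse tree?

( )

[P [Q ( [P [Q ( [P [Q ( )]] )] [P [Q ( )]]] )] [P [Q ( )]]]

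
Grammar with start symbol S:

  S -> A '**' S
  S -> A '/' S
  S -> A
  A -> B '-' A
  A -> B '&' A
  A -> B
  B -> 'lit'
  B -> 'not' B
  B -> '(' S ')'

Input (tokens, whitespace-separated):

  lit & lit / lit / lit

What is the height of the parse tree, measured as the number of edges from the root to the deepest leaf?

[S [A [B lit] & [A [B lit]]] / [S [A [B lit]] / [S [A [B lit]]]]]

5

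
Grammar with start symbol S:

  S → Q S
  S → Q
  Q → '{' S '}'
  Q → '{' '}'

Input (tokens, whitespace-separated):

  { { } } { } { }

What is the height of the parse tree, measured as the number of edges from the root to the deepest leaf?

[S [Q { [S [Q { }]] }] [S [Q { }] [S [Q { }]]]]

4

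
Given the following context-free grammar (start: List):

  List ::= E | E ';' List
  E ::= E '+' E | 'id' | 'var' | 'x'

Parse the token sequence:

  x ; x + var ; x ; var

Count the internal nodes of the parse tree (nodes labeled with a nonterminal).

[List [E x] ; [List [E [E x] + [E var]] ; [List [E x] ; [List [E var]]]]]

10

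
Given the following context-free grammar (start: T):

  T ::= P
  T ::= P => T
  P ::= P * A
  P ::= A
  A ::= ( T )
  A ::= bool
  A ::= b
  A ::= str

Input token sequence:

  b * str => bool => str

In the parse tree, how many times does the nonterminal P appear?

[T [P [P [A b]] * [A str]] => [T [P [A bool]] => [T [P [A str]]]]]

4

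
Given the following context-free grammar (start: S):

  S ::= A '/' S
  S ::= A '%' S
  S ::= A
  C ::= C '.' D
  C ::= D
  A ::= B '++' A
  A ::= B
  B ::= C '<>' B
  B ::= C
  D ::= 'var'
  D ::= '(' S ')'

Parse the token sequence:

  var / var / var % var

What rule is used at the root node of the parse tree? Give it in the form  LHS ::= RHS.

S ::= A '/' S

[S [A [B [C [D var]]]] / [S [A [B [C [D var]]]] / [S [A [B [C [D var]]]] % [S [A [B [C [D var]]]]]]]]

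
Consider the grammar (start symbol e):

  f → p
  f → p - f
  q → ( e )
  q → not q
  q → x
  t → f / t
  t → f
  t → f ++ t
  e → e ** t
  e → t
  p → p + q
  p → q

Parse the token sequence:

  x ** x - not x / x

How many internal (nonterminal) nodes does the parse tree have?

[e [e [t [f [p [q x]]]]] ** [t [f [p [q x]] - [f [p [q not [q x]]]]] / [t [f [p [q x]]]]]]

18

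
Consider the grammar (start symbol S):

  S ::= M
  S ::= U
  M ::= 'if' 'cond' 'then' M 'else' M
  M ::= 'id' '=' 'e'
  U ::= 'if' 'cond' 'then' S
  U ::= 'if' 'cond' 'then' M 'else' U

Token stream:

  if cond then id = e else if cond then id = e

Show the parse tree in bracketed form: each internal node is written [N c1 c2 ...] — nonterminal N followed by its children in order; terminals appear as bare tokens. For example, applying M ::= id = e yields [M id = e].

[S [U if cond then [M id = e] else [U if cond then [S [M id = e]]]]]

S
U
if cond then M else U
if cond then id = e else U
if cond then id = e else if cond then S
if cond then id = e else if cond then M
if cond then id = e else if cond then id = e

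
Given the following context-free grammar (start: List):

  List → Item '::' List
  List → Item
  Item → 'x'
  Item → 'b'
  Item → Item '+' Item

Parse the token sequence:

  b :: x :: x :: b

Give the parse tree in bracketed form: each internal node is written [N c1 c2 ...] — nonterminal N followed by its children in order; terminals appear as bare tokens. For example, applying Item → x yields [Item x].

List
Item :: List
b :: List
b :: Item :: List
b :: x :: List
b :: x :: Item :: List
b :: x :: x :: List
b :: x :: x :: Item
b :: x :: x :: b

[List [Item b] :: [List [Item x] :: [List [Item x] :: [List [Item b]]]]]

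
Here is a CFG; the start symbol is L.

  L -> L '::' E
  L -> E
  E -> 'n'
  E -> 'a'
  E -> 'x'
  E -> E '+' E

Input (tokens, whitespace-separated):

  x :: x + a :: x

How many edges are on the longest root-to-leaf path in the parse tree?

[L [L [L [E x]] :: [E [E x] + [E a]]] :: [E x]]

4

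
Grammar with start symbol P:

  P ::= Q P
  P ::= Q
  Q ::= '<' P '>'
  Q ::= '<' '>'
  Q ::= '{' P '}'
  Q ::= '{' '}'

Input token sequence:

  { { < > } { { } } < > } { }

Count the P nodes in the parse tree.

[P [Q { [P [Q { [P [Q < >]] }] [P [Q { [P [Q { }]] }] [P [Q < >]]]] }] [P [Q { }]]]

7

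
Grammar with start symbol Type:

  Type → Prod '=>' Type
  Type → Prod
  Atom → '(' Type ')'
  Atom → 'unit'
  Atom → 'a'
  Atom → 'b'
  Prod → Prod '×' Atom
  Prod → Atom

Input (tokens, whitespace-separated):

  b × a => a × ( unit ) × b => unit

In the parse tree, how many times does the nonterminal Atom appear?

7

[Type [Prod [Prod [Atom b]] × [Atom a]] => [Type [Prod [Prod [Prod [Atom a]] × [Atom ( [Type [Prod [Atom unit]]] )]] × [Atom b]] => [Type [Prod [Atom unit]]]]]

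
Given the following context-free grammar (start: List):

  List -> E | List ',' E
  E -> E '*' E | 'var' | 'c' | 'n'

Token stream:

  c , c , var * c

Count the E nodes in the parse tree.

[List [List [List [E c]] , [E c]] , [E [E var] * [E c]]]

5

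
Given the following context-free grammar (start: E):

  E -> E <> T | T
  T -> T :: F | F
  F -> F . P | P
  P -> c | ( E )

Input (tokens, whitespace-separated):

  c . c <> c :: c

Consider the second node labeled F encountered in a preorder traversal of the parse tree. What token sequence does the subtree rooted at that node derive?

c

[E [E [T [F [F [P c]] . [P c]]]] <> [T [T [F [P c]]] :: [F [P c]]]]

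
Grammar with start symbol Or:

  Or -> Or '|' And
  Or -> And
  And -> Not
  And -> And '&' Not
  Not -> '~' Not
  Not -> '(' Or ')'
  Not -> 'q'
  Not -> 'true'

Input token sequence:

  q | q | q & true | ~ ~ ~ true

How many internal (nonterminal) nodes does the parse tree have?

17

[Or [Or [Or [Or [And [Not q]]] | [And [Not q]]] | [And [And [Not q]] & [Not true]]] | [And [Not ~ [Not ~ [Not ~ [Not true]]]]]]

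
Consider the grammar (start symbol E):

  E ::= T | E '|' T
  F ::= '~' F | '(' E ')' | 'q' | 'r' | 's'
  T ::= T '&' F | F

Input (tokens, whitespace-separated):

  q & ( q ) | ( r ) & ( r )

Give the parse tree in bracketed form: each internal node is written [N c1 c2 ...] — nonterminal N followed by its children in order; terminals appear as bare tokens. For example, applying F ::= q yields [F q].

[E [E [T [T [F q]] & [F ( [E [T [F q]]] )]]] | [T [T [F ( [E [T [F r]]] )]] & [F ( [E [T [F r]]] )]]]

E
E | T
T | T
T & F | T
F & F | T
q & F | T
q & ( E ) | T
q & ( T ) | T
q & ( F ) | T
q & ( q ) | T
q & ( q ) | T & F
q & ( q ) | F & F
q & ( q ) | ( E ) & F
q & ( q ) | ( T ) & F
q & ( q ) | ( F ) & F
q & ( q ) | ( r ) & F
q & ( q ) | ( r ) & ( E )
q & ( q ) | ( r ) & ( T )
q & ( q ) | ( r ) & ( F )
q & ( q ) | ( r ) & ( r )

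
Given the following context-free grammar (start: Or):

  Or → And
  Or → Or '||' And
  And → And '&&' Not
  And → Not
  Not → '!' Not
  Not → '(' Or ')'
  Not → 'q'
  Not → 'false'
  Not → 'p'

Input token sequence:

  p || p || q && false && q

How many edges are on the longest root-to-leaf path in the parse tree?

[Or [Or [Or [And [Not p]]] || [And [Not p]]] || [And [And [And [Not q]] && [Not false]] && [Not q]]]

5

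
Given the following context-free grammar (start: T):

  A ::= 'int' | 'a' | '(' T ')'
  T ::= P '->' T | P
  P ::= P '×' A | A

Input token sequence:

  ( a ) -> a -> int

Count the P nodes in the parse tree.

4

[T [P [A ( [T [P [A a]]] )]] -> [T [P [A a]] -> [T [P [A int]]]]]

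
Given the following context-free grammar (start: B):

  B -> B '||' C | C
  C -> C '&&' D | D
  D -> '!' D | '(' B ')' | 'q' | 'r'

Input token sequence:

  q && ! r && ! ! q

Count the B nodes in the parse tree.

1

[B [C [C [C [D q]] && [D ! [D r]]] && [D ! [D ! [D q]]]]]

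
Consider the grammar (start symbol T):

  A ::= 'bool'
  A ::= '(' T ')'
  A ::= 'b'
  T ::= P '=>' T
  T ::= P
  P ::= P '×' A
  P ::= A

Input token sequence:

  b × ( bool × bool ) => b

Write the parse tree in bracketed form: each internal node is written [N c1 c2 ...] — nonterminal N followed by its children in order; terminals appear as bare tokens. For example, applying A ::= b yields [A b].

[T [P [P [A b]] × [A ( [T [P [P [A bool]] × [A bool]]] )]] => [T [P [A b]]]]

T
P => T
P × A => T
A × A => T
b × A => T
b × ( T ) => T
b × ( P ) => T
b × ( P × A ) => T
b × ( A × A ) => T
b × ( bool × A ) => T
b × ( bool × bool ) => T
b × ( bool × bool ) => P
b × ( bool × bool ) => A
b × ( bool × bool ) => b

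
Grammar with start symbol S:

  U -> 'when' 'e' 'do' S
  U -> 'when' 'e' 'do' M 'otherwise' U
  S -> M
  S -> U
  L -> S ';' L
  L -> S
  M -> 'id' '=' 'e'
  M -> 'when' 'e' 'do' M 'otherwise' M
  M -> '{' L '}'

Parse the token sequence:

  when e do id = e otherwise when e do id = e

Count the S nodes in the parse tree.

[S [U when e do [M id = e] otherwise [U when e do [S [M id = e]]]]]

2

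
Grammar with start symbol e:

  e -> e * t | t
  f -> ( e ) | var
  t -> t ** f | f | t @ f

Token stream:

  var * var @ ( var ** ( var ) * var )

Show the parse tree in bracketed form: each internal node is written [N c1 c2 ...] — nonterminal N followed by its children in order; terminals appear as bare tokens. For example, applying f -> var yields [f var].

e
e * t
t * t
f * t
var * t
var * t @ f
var * f @ f
var * var @ f
var * var @ ( e )
var * var @ ( e * t )
var * var @ ( t * t )
var * var @ ( t ** f * t )
var * var @ ( f ** f * t )
var * var @ ( var ** f * t )
var * var @ ( var ** ( e ) * t )
var * var @ ( var ** ( t ) * t )
var * var @ ( var ** ( f ) * t )
var * var @ ( var ** ( var ) * t )
var * var @ ( var ** ( var ) * f )
var * var @ ( var ** ( var ) * var )

[e [e [t [f var]]] * [t [t [f var]] @ [f ( [e [e [t [t [f var]] ** [f ( [e [t [f var]]] )]]] * [t [f var]]] )]]]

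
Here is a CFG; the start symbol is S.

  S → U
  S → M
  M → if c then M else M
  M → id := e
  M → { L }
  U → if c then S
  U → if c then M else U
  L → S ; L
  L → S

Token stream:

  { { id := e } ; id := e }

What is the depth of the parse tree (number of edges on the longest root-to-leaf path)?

8

[S [M { [L [S [M { [L [S [M id := e]]] }]] ; [L [S [M id := e]]]] }]]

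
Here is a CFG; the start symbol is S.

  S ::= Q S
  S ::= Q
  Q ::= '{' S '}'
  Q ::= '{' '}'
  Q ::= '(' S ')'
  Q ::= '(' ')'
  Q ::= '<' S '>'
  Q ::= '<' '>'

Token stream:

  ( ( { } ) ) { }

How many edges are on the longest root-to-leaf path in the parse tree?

[S [Q ( [S [Q ( [S [Q { }]] )]] )] [S [Q { }]]]

6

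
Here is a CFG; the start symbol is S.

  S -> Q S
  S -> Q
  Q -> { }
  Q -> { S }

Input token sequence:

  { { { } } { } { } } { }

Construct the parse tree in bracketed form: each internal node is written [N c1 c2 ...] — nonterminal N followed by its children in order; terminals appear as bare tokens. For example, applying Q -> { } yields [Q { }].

[S [Q { [S [Q { [S [Q { }]] }] [S [Q { }] [S [Q { }]]]] }] [S [Q { }]]]

S
Q S
{ S } S
{ Q S } S
{ { S } S } S
{ { Q } S } S
{ { { } } S } S
{ { { } } Q S } S
{ { { } } { } S } S
{ { { } } { } Q } S
{ { { } } { } { } } S
{ { { } } { } { } } Q
{ { { } } { } { } } { }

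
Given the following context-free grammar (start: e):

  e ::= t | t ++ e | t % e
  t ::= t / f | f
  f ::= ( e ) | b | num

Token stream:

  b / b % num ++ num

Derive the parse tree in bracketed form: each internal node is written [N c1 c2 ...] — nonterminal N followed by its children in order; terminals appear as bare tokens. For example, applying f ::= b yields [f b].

e
t % e
t / f % e
f / f % e
b / f % e
b / b % e
b / b % t ++ e
b / b % f ++ e
b / b % num ++ e
b / b % num ++ t
b / b % num ++ f
b / b % num ++ num

[e [t [t [f b]] / [f b]] % [e [t [f num]] ++ [e [t [f num]]]]]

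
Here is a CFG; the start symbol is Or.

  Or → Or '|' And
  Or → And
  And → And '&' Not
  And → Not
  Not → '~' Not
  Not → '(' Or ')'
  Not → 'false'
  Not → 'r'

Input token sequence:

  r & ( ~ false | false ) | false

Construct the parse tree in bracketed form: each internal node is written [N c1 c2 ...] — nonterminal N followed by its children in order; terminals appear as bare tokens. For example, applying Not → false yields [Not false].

[Or [Or [And [And [Not r]] & [Not ( [Or [Or [And [Not ~ [Not false]]]] | [And [Not false]]] )]]] | [And [Not false]]]

Or
Or | And
And | And
And & Not | And
Not & Not | And
r & Not | And
r & ( Or ) | And
r & ( Or | And ) | And
r & ( And | And ) | And
r & ( Not | And ) | And
r & ( ~ Not | And ) | And
r & ( ~ false | And ) | And
r & ( ~ false | Not ) | And
r & ( ~ false | false ) | And
r & ( ~ false | false ) | Not
r & ( ~ false | false ) | false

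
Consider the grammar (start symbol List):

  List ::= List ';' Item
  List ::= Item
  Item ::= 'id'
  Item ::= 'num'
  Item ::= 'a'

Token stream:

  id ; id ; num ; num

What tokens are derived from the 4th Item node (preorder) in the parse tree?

[List [List [List [List [Item id]] ; [Item id]] ; [Item num]] ; [Item num]]

num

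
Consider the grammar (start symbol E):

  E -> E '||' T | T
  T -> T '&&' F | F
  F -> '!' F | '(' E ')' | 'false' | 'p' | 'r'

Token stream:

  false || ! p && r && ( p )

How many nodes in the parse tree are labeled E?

[E [E [T [F false]]] || [T [T [T [F ! [F p]]] && [F r]] && [F ( [E [T [F p]]] )]]]

3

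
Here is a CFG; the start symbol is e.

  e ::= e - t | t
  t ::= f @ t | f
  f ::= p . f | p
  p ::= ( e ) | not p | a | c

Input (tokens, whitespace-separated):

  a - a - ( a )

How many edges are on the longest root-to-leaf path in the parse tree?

8

[e [e [e [t [f [p a]]]] - [t [f [p a]]]] - [t [f [p ( [e [t [f [p a]]]] )]]]]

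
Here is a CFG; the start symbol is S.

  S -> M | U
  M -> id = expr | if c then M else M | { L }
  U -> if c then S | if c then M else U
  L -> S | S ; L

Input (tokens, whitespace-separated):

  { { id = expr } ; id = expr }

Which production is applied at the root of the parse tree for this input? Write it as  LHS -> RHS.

S -> M

[S [M { [L [S [M { [L [S [M id = expr]]] }]] ; [L [S [M id = expr]]]] }]]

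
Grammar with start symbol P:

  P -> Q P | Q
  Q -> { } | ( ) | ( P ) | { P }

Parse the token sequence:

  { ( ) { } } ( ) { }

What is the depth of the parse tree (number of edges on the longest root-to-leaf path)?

[P [Q { [P [Q ( )] [P [Q { }]]] }] [P [Q ( )] [P [Q { }]]]]

5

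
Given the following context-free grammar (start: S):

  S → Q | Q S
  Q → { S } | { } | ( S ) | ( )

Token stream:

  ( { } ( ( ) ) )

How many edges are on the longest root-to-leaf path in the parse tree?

[S [Q ( [S [Q { }] [S [Q ( [S [Q ( )]] )]]] )]]

7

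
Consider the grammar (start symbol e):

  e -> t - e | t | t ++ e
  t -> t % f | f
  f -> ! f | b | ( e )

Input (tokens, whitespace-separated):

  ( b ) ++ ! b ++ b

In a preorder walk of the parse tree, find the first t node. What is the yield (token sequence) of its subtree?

[e [t [f ( [e [t [f b]]] )]] ++ [e [t [f ! [f b]]] ++ [e [t [f b]]]]]

( b )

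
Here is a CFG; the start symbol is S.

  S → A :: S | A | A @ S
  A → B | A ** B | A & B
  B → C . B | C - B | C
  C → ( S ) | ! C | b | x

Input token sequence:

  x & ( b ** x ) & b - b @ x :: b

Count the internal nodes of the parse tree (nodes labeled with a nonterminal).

27

[S [A [A [A [B [C x]]] & [B [C ( [S [A [A [B [C b]]] ** [B [C x]]]] )]]] & [B [C b] - [B [C b]]]] @ [S [A [B [C x]]] :: [S [A [B [C b]]]]]]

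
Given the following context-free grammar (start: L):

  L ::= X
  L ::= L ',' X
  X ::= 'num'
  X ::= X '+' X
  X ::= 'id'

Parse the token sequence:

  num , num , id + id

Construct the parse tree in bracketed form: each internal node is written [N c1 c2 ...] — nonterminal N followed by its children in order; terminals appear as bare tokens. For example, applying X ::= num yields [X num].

L
L , X
L , X , X
X , X , X
num , X , X
num , num , X
num , num , X + X
num , num , id + X
num , num , id + id

[L [L [L [X num]] , [X num]] , [X [X id] + [X id]]]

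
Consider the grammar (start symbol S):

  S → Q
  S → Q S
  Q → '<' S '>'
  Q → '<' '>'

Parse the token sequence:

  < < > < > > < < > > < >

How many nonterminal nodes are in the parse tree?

12

[S [Q < [S [Q < >] [S [Q < >]]] >] [S [Q < [S [Q < >]] >] [S [Q < >]]]]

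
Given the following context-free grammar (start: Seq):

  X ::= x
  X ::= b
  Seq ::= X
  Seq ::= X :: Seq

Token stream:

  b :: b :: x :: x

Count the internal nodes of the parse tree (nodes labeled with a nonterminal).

8

[Seq [X b] :: [Seq [X b] :: [Seq [X x] :: [Seq [X x]]]]]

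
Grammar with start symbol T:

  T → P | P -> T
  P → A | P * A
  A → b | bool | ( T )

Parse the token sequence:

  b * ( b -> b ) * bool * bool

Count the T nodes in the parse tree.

3

[T [P [P [P [P [A b]] * [A ( [T [P [A b]] -> [T [P [A b]]]] )]] * [A bool]] * [A bool]]]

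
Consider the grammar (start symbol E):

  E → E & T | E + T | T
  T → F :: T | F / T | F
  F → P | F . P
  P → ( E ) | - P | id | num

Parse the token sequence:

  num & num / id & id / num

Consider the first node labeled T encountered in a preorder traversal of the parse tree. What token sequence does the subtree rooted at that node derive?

num

[E [E [E [T [F [P num]]]] & [T [F [P num]] / [T [F [P id]]]]] & [T [F [P id]] / [T [F [P num]]]]]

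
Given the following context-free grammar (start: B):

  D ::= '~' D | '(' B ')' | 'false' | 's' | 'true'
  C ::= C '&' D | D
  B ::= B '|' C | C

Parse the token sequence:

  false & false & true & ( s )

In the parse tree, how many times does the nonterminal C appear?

5

[B [C [C [C [C [D false]] & [D false]] & [D true]] & [D ( [B [C [D s]]] )]]]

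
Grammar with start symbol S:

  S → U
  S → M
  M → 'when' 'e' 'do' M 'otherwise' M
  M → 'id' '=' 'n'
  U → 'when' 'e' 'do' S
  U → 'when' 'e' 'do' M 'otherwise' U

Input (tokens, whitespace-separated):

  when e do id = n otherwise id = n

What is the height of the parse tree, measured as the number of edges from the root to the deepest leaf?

3

[S [M when e do [M id = n] otherwise [M id = n]]]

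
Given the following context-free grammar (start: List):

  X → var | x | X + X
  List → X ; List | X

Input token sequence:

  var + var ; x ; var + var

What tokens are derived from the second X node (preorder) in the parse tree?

var

[List [X [X var] + [X var]] ; [List [X x] ; [List [X [X var] + [X var]]]]]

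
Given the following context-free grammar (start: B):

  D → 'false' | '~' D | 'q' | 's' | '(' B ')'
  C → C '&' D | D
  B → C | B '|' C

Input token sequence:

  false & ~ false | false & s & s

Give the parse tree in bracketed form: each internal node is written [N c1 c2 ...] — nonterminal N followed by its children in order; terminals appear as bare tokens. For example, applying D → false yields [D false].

B
B | C
C | C
C & D | C
D & D | C
false & D | C
false & ~ D | C
false & ~ false | C
false & ~ false | C & D
false & ~ false | C & D & D
false & ~ false | D & D & D
false & ~ false | false & D & D
false & ~ false | false & s & D
false & ~ false | false & s & s

[B [B [C [C [D false]] & [D ~ [D false]]]] | [C [C [C [D false]] & [D s]] & [D s]]]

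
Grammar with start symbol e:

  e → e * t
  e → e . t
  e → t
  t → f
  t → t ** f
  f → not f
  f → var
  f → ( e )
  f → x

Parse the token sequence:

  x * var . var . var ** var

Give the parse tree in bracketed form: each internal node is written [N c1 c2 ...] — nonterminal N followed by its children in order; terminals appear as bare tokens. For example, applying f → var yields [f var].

e
e . t
e . t . t
e * t . t . t
t * t . t . t
f * t . t . t
x * t . t . t
x * f . t . t
x * var . t . t
x * var . f . t
x * var . var . t
x * var . var . t ** f
x * var . var . f ** f
x * var . var . var ** f
x * var . var . var ** var

[e [e [e [e [t [f x]]] * [t [f var]]] . [t [f var]]] . [t [t [f var]] ** [f var]]]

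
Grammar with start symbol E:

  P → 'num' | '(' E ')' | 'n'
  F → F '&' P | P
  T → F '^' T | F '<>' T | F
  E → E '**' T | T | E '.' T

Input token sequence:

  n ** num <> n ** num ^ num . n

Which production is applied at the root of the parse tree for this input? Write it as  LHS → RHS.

E → E '.' T

[E [E [E [E [T [F [P n]]]] ** [T [F [P num]] <> [T [F [P n]]]]] ** [T [F [P num]] ^ [T [F [P num]]]]] . [T [F [P n]]]]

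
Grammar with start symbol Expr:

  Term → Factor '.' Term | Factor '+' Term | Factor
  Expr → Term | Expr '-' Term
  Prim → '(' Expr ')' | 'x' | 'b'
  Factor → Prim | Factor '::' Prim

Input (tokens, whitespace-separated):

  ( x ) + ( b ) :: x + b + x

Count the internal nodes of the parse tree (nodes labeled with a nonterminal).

[Expr [Term [Factor [Prim ( [Expr [Term [Factor [Prim x]]]] )]] + [Term [Factor [Factor [Prim ( [Expr [Term [Factor [Prim b]]]] )]] :: [Prim x]] + [Term [Factor [Prim b]] + [Term [Factor [Prim x]]]]]]]

23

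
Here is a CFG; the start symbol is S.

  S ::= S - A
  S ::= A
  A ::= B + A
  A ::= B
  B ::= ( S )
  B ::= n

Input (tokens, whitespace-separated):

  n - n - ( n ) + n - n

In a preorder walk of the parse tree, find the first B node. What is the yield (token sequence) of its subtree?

[S [S [S [S [A [B n]]] - [A [B n]]] - [A [B ( [S [A [B n]]] )] + [A [B n]]]] - [A [B n]]]

n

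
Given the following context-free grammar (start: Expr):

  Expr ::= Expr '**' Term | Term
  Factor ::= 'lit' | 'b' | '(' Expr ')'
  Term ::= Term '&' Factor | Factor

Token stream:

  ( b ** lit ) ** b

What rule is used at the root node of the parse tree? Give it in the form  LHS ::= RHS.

Expr ::= Expr '**' Term

[Expr [Expr [Term [Factor ( [Expr [Expr [Term [Factor b]]] ** [Term [Factor lit]]] )]]] ** [Term [Factor b]]]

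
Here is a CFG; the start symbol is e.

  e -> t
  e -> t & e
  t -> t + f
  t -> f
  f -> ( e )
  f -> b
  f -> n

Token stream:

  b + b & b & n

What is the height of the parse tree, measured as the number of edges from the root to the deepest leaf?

5

[e [t [t [f b]] + [f b]] & [e [t [f b]] & [e [t [f n]]]]]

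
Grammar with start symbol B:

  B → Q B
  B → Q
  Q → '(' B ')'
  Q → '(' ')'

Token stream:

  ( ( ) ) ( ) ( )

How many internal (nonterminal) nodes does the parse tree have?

[B [Q ( [B [Q ( )]] )] [B [Q ( )] [B [Q ( )]]]]

8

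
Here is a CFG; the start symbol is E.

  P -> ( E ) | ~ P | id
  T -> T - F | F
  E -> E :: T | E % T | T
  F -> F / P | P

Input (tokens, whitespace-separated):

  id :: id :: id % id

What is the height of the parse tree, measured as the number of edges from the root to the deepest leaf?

[E [E [E [E [T [F [P id]]]] :: [T [F [P id]]]] :: [T [F [P id]]]] % [T [F [P id]]]]

7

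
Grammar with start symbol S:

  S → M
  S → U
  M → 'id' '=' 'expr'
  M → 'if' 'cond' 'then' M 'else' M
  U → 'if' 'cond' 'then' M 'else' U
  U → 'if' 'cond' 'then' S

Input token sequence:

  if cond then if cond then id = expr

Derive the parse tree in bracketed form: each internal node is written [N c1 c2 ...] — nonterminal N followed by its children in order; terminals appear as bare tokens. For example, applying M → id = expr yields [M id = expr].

[S [U if cond then [S [U if cond then [S [M id = expr]]]]]]

S
U
if cond then S
if cond then U
if cond then if cond then S
if cond then if cond then M
if cond then if cond then id = expr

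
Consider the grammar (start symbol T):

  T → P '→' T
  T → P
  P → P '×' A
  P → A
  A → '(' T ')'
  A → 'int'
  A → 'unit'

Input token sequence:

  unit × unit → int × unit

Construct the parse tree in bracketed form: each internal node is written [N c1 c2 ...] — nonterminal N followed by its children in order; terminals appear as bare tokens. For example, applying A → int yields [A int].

T
P → T
P × A → T
A × A → T
unit × A → T
unit × unit → T
unit × unit → P
unit × unit → P × A
unit × unit → A × A
unit × unit → int × A
unit × unit → int × unit

[T [P [P [A unit]] × [A unit]] → [T [P [P [A int]] × [A unit]]]]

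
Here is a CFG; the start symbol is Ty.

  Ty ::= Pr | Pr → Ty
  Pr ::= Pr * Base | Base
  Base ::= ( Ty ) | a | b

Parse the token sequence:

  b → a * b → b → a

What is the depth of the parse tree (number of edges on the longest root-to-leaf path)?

[Ty [Pr [Base b]] → [Ty [Pr [Pr [Base a]] * [Base b]] → [Ty [Pr [Base b]] → [Ty [Pr [Base a]]]]]]

6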